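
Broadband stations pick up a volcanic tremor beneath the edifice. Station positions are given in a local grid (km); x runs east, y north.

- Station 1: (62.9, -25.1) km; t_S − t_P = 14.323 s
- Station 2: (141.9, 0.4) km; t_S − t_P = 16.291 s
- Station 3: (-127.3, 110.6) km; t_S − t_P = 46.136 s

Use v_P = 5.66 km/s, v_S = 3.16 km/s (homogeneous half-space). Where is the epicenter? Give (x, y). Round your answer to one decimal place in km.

115.4 km east, -113.1 km north

Distance from S−P lag: d = Δt · v_P v_S / (v_P − v_S) = Δt · (5.66·3.16)/(5.66−3.16) ≈ 7.1542·Δt.
So d_Station 1 = 102.47, d_Station 2 = 116.55, d_Station 3 = 330.07 km.
Circle about each station: (x − 62.9)² + (y + 25.1)² = 102.47²; (x − 141.9)² + (y − 0.4)² = 116.55²; (x + 127.3)² + (y − 110.6)² = 330.07².
Subtracting the Station 1 equation from the Station 2 and Station 3 equations removes the quadratic terms:
158.0 x + 51.0 y = 12465.55
-380.4 x + 271.4 y = -74594.87
Solving the 2×2 system: x ≈ 115.4, y ≈ -113.1 km.
Check against Station 1 (with the unrounded x, y): √((x − 62.9)²+(y + 25.1)²) = 102.47 ≈ 102.47 km. ✓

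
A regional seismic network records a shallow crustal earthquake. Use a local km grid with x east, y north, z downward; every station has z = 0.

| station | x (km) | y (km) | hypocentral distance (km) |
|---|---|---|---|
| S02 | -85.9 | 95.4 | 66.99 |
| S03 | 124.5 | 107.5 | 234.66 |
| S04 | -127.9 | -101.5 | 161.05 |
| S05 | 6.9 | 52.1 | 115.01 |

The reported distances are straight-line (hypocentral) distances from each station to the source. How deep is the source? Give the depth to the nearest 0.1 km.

Each station gives a sphere (x−x_i)² + (y−y_i)² + z² = d_i² (stations at z=0).
Subtracting the S02 sphere from S03 and S04: z² cancels, leaving linear equations in x and y:
420.8 x + 24.2 y = -40001.13
-84.0 x − 393.8 y = -11268.75
Solving: x ≈ -97.906, y ≈ 49.499 km (keep extra digits for the depth step; rounded: -97.9, 49.5).
Then from the S02 sphere: z² = 66.99² − (x + 85.9)² − (y − 95.4)² with x = -97.906, y = 49.499, so z ≈ 47.293 ≈ 47.3 km.
Check against S05 (with the unrounded solution): distance 115.01 ≈ 115.01 km. ✓

47.3 km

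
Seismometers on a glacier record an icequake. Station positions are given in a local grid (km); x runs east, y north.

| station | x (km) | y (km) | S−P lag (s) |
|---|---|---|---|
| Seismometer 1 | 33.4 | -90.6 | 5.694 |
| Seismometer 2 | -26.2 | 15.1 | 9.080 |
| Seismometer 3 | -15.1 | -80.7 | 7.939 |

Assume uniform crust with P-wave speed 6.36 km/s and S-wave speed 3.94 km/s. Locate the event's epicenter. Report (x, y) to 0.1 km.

Distance from S−P lag: d = Δt · v_P v_S / (v_P − v_S) = Δt · (6.36·3.94)/(6.36−3.94) ≈ 10.3547·Δt.
So d_Seismometer 1 = 58.96, d_Seismometer 2 = 94.02, d_Seismometer 3 = 82.21 km.
Circle about each station: (x − 33.4)² + (y + 90.6)² = 58.96²; (x + 26.2)² + (y − 15.1)² = 94.02²; (x + 15.1)² + (y + 80.7)² = 82.21².
Subtracting pairs of circle equations eliminates x²+y² and gives linear equations (the radical axes):
-119.2 x + 211.4 y = -13772.95
-97.0 x + 19.8 y = -5865.62
Solving the 2×2 system: x ≈ 53.3, y ≈ -35.1 km.

(53.3, -35.1)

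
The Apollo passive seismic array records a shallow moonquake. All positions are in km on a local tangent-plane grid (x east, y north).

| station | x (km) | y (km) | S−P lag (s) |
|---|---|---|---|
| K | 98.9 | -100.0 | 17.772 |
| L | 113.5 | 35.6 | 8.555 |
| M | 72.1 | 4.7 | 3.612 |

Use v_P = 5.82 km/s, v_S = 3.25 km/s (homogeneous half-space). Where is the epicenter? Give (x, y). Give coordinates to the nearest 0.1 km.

Distance from S−P lag: d = Δt · v_P v_S / (v_P − v_S) = Δt · (5.82·3.25)/(5.82−3.25) ≈ 7.3599·Δt.
So d_K = 130.80, d_L = 62.96, d_M = 26.58 km.
Circle about each station: (x − 98.9)² + (y + 100.0)² = 130.80²; (x − 113.5)² + (y − 35.6)² = 62.96²; (x − 72.1)² + (y − 4.7)² = 26.58².
Subtracting pairs of circle equations eliminates x²+y² and gives linear equations (the radical axes):
29.2 x + 271.2 y = 7513.08
-53.6 x + 209.4 y = 1841.43
Solving the 2×2 system: x ≈ 52.0, y ≈ 22.1 km.
Check against K (with the unrounded x, y): √((x − 98.9)²+(y + 100.0)²) = 130.80 ≈ 130.80 km. ✓

52.0 km east, 22.1 km north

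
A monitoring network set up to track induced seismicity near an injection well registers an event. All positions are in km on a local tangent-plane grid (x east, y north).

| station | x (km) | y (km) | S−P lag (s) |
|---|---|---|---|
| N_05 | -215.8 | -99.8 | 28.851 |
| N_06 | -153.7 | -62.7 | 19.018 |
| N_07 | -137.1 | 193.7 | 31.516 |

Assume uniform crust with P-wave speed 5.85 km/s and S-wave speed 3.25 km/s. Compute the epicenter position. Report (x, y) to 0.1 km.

-25.8 km east, -8.1 km north

Distance from S−P lag: d = Δt · v_P v_S / (v_P − v_S) = Δt · (5.85·3.25)/(5.85−3.25) ≈ 7.3125·Δt.
So d_N_05 = 210.97, d_N_06 = 139.07, d_N_07 = 230.46 km.
Circle about each station: (x + 215.8)² + (y + 99.8)² = 210.97²; (x + 153.7)² + (y + 62.7)² = 139.07²; (x + 137.1)² + (y − 193.7)² = 230.46².
Subtracting the N_05 equation from the N_06 and N_07 equations removes the quadratic terms:
124.2 x + 74.2 y = -3806.82
157.4 x + 587.0 y = -8817.05
Solving the 2×2 system: x ≈ -25.8, y ≈ -8.1 km.
Check against N_05 (with the unrounded x, y): √((x + 215.8)²+(y + 99.8)²) = 210.96 ≈ 210.97 km. ✓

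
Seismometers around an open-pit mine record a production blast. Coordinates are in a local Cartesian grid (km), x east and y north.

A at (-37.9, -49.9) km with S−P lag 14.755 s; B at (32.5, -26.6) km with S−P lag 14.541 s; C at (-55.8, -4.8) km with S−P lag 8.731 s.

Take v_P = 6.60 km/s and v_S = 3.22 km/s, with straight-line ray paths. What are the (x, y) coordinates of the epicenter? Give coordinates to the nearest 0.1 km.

x ≈ -27.6 km, y ≈ 42.3 km

Distance from S−P lag: d = Δt · v_P v_S / (v_P − v_S) = Δt · (6.60·3.22)/(6.60−3.22) ≈ 6.2876·Δt.
So d_A = 92.77, d_B = 91.43, d_C = 54.90 km.
Circle about each station: (x + 37.9)² + (y + 49.9)² = 92.77²; (x − 32.5)² + (y + 26.6)² = 91.43²; (x + 55.8)² + (y + 4.8)² = 54.90².
Subtracting the A equation from the B and C equations removes the quadratic terms:
140.8 x + 46.6 y = -1915.78
-35.8 x + 90.2 y = 4802.52
Solving the 2×2 system: x ≈ -27.6, y ≈ 42.3 km.
Check against A (with the unrounded x, y): √((x + 37.9)²+(y + 49.9)²) = 92.76 ≈ 92.77 km. ✓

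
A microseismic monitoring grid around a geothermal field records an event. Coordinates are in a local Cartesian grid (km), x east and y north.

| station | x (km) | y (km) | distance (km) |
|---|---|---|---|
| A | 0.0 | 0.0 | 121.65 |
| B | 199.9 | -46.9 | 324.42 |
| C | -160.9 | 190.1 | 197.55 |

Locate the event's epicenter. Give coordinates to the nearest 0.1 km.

x ≈ -121.6 km, y ≈ -3.5 km

Circle about each station: x² + y² = 121.65²; (x − 199.9)² + (y + 46.9)² = 324.42²; (x + 160.9)² + (y − 190.1)² = 197.55².
Subtracting pairs of circle equations eliminates x²+y² and gives linear equations (the radical axes):
399.8 x − 93.8 y = -48289.99
-321.8 x + 380.2 y = 37799.54
Solving the 2×2 system: x ≈ -121.6, y ≈ -3.5 km.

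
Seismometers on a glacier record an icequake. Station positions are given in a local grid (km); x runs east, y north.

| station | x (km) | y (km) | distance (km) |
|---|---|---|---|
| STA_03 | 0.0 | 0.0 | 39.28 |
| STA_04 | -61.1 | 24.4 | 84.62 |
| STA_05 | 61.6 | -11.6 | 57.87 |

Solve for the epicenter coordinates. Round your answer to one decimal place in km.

(23.2, 31.7)

Circle about each station: x² + y² = 39.28²; (x + 61.1)² + (y − 24.4)² = 84.62²; (x − 61.6)² + (y + 11.6)² = 57.87².
Subtracting the STA_03 equation from the STA_04 and STA_05 equations removes the quadratic terms:
-122.2 x + 48.8 y = -1289.06
123.2 x − 23.2 y = 2123.10
Solving the 2×2 system: x ≈ 23.2, y ≈ 31.7 km.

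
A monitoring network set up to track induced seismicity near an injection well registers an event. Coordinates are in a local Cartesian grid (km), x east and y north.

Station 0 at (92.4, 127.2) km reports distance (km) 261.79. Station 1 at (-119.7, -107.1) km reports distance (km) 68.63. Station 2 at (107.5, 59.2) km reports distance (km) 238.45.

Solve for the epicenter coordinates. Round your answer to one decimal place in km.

Circle about each station: (x − 92.4)² + (y − 127.2)² = 261.79²; (x + 119.7)² + (y + 107.1)² = 68.63²; (x − 107.5)² + (y − 59.2)² = 238.45².
Subtracting the Station 0 equation from the Station 1 and Station 2 equations removes the quadratic terms:
-424.2 x − 468.6 y = 64904.83
30.2 x − 136.0 y = 2018.89
Solving the 2×2 system: x ≈ -109.7, y ≈ -39.2 km.
Check against Station 0 (with the unrounded x, y): √((x − 92.4)²+(y − 127.2)²) = 261.79 ≈ 261.79 km. ✓

x ≈ -109.7 km, y ≈ -39.2 km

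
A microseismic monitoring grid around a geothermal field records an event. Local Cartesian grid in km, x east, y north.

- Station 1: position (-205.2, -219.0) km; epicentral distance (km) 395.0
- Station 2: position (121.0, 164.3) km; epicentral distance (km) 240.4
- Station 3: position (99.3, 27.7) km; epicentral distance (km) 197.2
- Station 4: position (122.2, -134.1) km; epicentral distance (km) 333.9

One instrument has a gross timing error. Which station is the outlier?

Station 2

Solve using three stations at a time. Using Station 1, Station 3, Station 4 (subtract circle equations pairwise → linear system) gives (x, y) ≈ (-57.5, 147.3).
Distances from that point to each station vs reported:
  Station 1: calculated 395.0 vs reported 395.0 → residual 0.0 km
  Station 2: calculated 179.3 vs reported 240.4 → residual 61.1 km
  Station 3: calculated 197.2 vs reported 197.2 → residual 0.0 km
  Station 4: calculated 333.9 vs reported 333.9 → residual 0.0 km
Station 1, Station 3, Station 4 are mutually consistent (residuals ≈ 0); Station 2 is off by 61.1 km.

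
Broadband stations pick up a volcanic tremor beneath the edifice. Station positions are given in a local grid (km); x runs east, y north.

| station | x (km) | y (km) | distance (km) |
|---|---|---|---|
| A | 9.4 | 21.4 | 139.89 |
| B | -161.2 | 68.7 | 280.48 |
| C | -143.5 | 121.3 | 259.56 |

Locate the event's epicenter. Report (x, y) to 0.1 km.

(115.9, 112.1)

Circle about each station: (x − 9.4)² + (y − 21.4)² = 139.89²; (x + 161.2)² + (y − 68.7)² = 280.48²; (x + 143.5)² + (y − 121.3)² = 259.56².
Subtracting the A equation from the B and C equations removes the quadratic terms:
-341.2 x + 94.6 y = -28941.01
-305.8 x + 199.8 y = -13042.56
Solving the 2×2 system: x ≈ 115.9, y ≈ 112.1 km.
Check against A (with the unrounded x, y): √((x − 9.4)²+(y − 21.4)²) = 139.91 ≈ 139.89 km. ✓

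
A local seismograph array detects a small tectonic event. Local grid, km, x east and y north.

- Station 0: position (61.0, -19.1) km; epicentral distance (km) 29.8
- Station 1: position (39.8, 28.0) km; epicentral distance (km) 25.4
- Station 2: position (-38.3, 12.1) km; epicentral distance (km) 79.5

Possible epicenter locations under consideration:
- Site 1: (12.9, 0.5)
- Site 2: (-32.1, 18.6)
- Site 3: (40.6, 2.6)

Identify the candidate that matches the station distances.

Site 3

For each candidate, compare |candidate − station| to the reported distance:
Site 1: residuals Station 0 22.1, Station 1 13.1, Station 2 27.0 → max 27.0 km
Site 2: residuals Station 0 70.6, Station 1 47.1, Station 2 70.5 → max 70.6 km
Site 3: residuals Station 0 0.0, Station 1 0.0, Station 2 0.0 → max 0.0 km
Only Site 3 has all residuals ≈ 0.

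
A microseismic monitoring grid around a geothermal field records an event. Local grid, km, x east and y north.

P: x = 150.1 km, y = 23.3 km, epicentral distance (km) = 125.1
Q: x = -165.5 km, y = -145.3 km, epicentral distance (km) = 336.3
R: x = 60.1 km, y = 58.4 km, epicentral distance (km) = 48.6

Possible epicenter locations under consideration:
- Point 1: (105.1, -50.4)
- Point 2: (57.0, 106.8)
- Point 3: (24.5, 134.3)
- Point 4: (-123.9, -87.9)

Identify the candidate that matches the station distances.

For each candidate, compare |candidate − station| to the reported distance:
Point 1: residuals P 38.7, Q 49.5, R 69.1 → max 69.1 km
Point 2: residuals P 0.0, Q 0.1, R 0.1 → max 0.1 km
Point 3: residuals P 42.5, Q 1.7, R 35.2 → max 42.5 km
Point 4: residuals P 170.6, Q 265.4, R 186.5 → max 265.4 km
Only Point 2 has all residuals ≈ 0.

Point 2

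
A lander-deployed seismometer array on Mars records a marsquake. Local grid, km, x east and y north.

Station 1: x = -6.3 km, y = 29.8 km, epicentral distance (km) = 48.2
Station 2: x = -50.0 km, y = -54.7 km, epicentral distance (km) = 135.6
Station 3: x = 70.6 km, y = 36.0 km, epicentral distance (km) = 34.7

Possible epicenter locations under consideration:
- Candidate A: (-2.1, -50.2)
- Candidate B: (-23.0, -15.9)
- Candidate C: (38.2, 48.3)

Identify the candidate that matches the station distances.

For each candidate, compare |candidate − station| to the reported distance:
Candidate A: residuals Station 1 31.9, Station 2 87.5, Station 3 78.1 → max 87.5 km
Candidate B: residuals Station 1 0.5, Station 2 88.3, Station 3 72.3 → max 88.3 km
Candidate C: residuals Station 1 0.0, Station 2 0.0, Station 3 0.0 → max 0.0 km
Only Candidate C has all residuals ≈ 0.

Candidate C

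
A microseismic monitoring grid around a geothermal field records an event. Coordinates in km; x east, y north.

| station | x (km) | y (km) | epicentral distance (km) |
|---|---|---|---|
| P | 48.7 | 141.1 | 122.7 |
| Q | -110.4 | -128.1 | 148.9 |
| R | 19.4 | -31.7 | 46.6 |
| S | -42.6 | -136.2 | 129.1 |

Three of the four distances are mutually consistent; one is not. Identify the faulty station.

P

Solve using three stations at a time. Using Q, R, S (subtract circle equations pairwise → linear system) gives (x, y) ≈ (-21.2, -8.9).
Distances from that point to each station vs reported:
  P: calculated 165.5 vs reported 122.7 → residual 42.8 km
  Q: calculated 148.9 vs reported 148.9 → residual 0.0 km
  R: calculated 46.5 vs reported 46.6 → residual 0.1 km
  S: calculated 129.1 vs reported 129.1 → residual 0.0 km
Q, R, S are mutually consistent (residuals ≈ 0); P is off by 42.8 km.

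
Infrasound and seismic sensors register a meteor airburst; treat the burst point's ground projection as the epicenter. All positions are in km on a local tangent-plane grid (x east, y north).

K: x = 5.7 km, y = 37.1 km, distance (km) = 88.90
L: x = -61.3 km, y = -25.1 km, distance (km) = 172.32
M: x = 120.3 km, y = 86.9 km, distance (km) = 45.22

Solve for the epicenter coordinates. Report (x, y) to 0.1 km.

Circle about each station: (x − 5.7)² + (y − 37.1)² = 88.90²; (x + 61.3)² + (y + 25.1)² = 172.32²; (x − 120.3)² + (y − 86.9)² = 45.22².
Subtracting pairs of circle equations eliminates x²+y² and gives linear equations (the radical axes):
-134.0 x − 124.4 y = -18812.17
229.2 x + 99.6 y = 26473.16
Solving the 2×2 system: x ≈ 93.6, y ≈ 50.4 km.

93.6 km east, 50.4 km north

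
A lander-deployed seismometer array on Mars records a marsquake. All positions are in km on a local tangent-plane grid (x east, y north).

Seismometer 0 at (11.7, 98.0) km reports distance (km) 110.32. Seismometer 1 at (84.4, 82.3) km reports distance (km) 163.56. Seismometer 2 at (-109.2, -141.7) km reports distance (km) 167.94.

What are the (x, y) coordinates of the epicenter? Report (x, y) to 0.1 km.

-67.2 km east, 20.9 km north

Circle about each station: (x − 11.7)² + (y − 98.0)² = 110.32²; (x − 84.4)² + (y − 82.3)² = 163.56²; (x + 109.2)² + (y + 141.7)² = 167.94².
Subtracting pairs of circle equations eliminates x²+y² and gives linear equations (the radical axes):
145.4 x − 31.4 y = -10425.61
-241.8 x − 479.4 y = 6229.30
Solving the 2×2 system: x ≈ -67.2, y ≈ 20.9 km.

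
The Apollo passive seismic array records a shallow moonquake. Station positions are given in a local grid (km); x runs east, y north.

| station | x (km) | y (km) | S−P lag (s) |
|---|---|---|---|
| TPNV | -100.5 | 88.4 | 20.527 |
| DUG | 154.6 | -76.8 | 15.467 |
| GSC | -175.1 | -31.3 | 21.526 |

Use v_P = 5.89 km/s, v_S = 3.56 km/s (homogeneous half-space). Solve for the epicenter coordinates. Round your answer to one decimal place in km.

(17.3, -53.9)

Distance from S−P lag: d = Δt · v_P v_S / (v_P − v_S) = Δt · (5.89·3.56)/(5.89−3.56) ≈ 8.9993·Δt.
So d_TPNV = 184.73, d_DUG = 139.19, d_GSC = 193.72 km.
Circle about each station: (x + 100.5)² + (y − 88.4)² = 184.73²; (x − 154.6)² + (y + 76.8)² = 139.19²; (x + 175.1)² + (y + 31.3)² = 193.72².
Subtracting the TPNV equation from the DUG and GSC equations removes the quadratic terms:
510.2 x − 330.4 y = 26635.91
-149.2 x − 239.4 y = 10322.62
Solving the 2×2 system: x ≈ 17.3, y ≈ -53.9 km.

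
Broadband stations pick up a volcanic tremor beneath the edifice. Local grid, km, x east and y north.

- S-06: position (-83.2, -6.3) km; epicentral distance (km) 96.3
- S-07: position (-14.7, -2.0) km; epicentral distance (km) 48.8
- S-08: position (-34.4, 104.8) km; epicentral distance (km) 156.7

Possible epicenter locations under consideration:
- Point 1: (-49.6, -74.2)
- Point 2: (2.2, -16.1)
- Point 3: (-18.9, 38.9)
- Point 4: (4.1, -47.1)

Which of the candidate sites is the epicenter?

Point 4

For each candidate, compare |candidate − station| to the reported distance:
Point 1: residuals S-06 20.5, S-07 31.4, S-08 22.9 → max 31.4 km
Point 2: residuals S-06 10.3, S-07 26.8, S-08 30.4 → max 30.4 km
Point 3: residuals S-06 17.7, S-07 7.7, S-08 89.0 → max 89.0 km
Point 4: residuals S-06 0.1, S-07 0.1, S-08 0.0 → max 0.1 km
Only Point 4 has all residuals ≈ 0.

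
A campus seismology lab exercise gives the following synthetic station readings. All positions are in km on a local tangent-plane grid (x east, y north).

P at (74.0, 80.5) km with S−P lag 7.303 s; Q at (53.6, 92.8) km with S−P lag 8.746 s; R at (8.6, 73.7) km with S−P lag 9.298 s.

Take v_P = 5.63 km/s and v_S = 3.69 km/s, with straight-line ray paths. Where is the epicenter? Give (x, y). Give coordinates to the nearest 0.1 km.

Distance from S−P lag: d = Δt · v_P v_S / (v_P − v_S) = Δt · (5.63·3.69)/(5.63−3.69) ≈ 10.7086·Δt.
So d_P = 78.20, d_Q = 93.66, d_R = 99.57 km.
Circle about each station: (x − 74.0)² + (y − 80.5)² = 78.20²; (x − 53.6)² + (y − 92.8)² = 93.66²; (x − 8.6)² + (y − 73.7)² = 99.57².
Subtracting the P equation from the Q and R equations removes the quadratic terms:
-40.8 x + 24.6 y = -3128.41
-130.8 x − 13.6 y = -10249.54
Solving the 2×2 system: x ≈ 78.1, y ≈ 2.4 km.

(78.1, 2.4)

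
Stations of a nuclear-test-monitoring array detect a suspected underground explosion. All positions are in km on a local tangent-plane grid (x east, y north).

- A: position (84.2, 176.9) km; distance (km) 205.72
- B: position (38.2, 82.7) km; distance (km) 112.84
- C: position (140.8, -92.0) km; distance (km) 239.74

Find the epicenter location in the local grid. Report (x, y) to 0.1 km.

Circle about each station: (x − 84.2)² + (y − 176.9)² = 205.72²; (x − 38.2)² + (y − 82.7)² = 112.84²; (x − 140.8)² + (y + 92.0)² = 239.74².
Subtracting the A equation from the B and C equations removes the quadratic terms:
-92.0 x − 188.4 y = -496.87
113.2 x − 537.8 y = -25249.16
Solving the 2×2 system: x ≈ -63.4, y ≈ 33.6 km.
Check against A (with the unrounded x, y): √((x − 84.2)²+(y − 176.9)²) = 205.73 ≈ 205.72 km. ✓

x ≈ -63.4 km, y ≈ 33.6 km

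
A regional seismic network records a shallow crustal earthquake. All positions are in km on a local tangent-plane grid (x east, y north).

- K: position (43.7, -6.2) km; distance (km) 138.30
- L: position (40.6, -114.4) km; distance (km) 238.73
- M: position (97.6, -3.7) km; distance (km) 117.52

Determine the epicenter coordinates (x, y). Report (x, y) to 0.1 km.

(114.5, 112.6)

Circle about each station: (x − 43.7)² + (y + 6.2)² = 138.30²; (x − 40.6)² + (y + 114.4)² = 238.73²; (x − 97.6)² + (y + 3.7)² = 117.52².
Subtracting the K equation from the L and M equations removes the quadratic terms:
-6.2 x − 216.4 y = -25077.53
107.8 x + 5.0 y = 12907.26
Solving the 2×2 system: x ≈ 114.5, y ≈ 112.6 km.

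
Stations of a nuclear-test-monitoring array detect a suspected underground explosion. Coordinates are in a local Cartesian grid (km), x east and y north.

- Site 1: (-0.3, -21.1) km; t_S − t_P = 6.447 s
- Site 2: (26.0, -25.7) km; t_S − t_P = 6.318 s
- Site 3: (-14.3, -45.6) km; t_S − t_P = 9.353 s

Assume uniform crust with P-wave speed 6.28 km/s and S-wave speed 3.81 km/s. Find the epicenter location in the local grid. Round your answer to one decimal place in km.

Distance from S−P lag: d = Δt · v_P v_S / (v_P − v_S) = Δt · (6.28·3.81)/(6.28−3.81) ≈ 9.6870·Δt.
So d_Site 1 = 62.45, d_Site 2 = 61.20, d_Site 3 = 90.60 km.
Circle about each station: (x + 0.3)² + (y + 21.1)² = 62.45²; (x − 26.0)² + (y + 25.7)² = 61.20²; (x + 14.3)² + (y + 45.6)² = 90.60².
Subtracting the Site 1 equation from the Site 2 and Site 3 equations removes the quadratic terms:
52.6 x − 9.2 y = 1045.75
-28.0 x − 49.0 y = -2469.81
Solving the 2×2 system: x ≈ 26.1, y ≈ 35.5 km.
Check against Site 1 (with the unrounded x, y): √((x + 0.3)²+(y + 21.1)²) = 62.45 ≈ 62.45 km. ✓

(26.1, 35.5)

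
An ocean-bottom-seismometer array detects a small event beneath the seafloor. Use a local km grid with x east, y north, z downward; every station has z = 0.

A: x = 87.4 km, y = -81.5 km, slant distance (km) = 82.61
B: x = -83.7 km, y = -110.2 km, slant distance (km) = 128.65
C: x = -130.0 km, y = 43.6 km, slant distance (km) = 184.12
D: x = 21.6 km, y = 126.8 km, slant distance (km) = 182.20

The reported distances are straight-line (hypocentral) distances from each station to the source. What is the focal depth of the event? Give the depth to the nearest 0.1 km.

Each station gives a sphere (x−x_i)² + (y−y_i)² + z² = d_i² (stations at z=0).
Subtracting the A sphere from B and C: z² cancels, leaving linear equations in x and y:
-342.2 x − 57.4 y = -4857.69
-434.8 x + 250.2 y = -22555.81
Solving: x ≈ 22.700, y ≈ -50.702 km (keep extra digits for the depth step; rounded: 22.7, -50.7).
Then from the A sphere: z² = 82.61² − (x − 87.4)² − (y + 81.5)² with x = 22.700, y = -50.702, so z ≈ 41.107 ≈ 41.1 km.
Check against D (with the unrounded solution): distance 182.20 ≈ 182.20 km. ✓

41.1 km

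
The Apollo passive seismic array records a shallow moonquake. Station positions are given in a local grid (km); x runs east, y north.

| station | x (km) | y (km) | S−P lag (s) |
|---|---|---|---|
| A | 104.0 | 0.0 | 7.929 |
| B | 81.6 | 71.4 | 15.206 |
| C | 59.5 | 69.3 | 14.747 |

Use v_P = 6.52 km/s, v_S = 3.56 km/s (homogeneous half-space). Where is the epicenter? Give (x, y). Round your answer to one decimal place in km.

Distance from S−P lag: d = Δt · v_P v_S / (v_P − v_S) = Δt · (6.52·3.56)/(6.52−3.56) ≈ 7.8416·Δt.
So d_A = 62.18, d_B = 119.24, d_C = 115.64 km.
Circle about each station: (x − 104.0)² + y² = 62.18²; (x − 81.6)² + (y − 71.4)² = 119.24²; (x − 59.5)² + (y − 69.3)² = 115.64².
Subtracting pairs of circle equations eliminates x²+y² and gives linear equations (the radical axes):
-44.8 x + 142.8 y = -9411.31
-89.0 x + 138.6 y = -11979.52
Solving the 2×2 system: x ≈ 62.5, y ≈ -46.3 km.
Check against A (with the unrounded x, y): √((x − 104.0)²+y²) = 62.17 ≈ 62.18 km. ✓

62.5 km east, -46.3 km north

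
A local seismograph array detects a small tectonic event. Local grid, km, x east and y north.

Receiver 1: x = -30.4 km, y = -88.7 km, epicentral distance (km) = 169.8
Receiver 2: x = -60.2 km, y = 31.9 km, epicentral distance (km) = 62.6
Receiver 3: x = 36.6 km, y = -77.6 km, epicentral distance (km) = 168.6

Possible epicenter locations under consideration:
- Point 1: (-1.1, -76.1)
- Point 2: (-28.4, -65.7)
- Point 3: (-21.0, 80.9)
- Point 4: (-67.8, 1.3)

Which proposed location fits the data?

Point 3

For each candidate, compare |candidate − station| to the reported distance:
Point 1: residuals Receiver 1 137.9, Receiver 2 60.5, Receiver 3 130.9 → max 137.9 km
Point 2: residuals Receiver 1 146.7, Receiver 2 40.0, Receiver 3 102.5 → max 146.7 km
Point 3: residuals Receiver 1 0.1, Receiver 2 0.2, Receiver 3 0.0 → max 0.2 km
Point 4: residuals Receiver 1 72.3, Receiver 2 31.1, Receiver 3 37.7 → max 72.3 km
Only Point 3 has all residuals ≈ 0.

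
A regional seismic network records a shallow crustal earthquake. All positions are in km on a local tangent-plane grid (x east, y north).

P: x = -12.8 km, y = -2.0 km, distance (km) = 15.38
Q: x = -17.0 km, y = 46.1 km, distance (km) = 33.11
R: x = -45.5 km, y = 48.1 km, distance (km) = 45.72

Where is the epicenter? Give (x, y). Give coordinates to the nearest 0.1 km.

x ≈ -16.2 km, y ≈ 13.0 km

Circle about each station: (x + 12.8)² + (y + 2.0)² = 15.38²; (x + 17.0)² + (y − 46.1)² = 33.11²; (x + 45.5)² + (y − 48.1)² = 45.72².
Subtracting the P equation from the Q and R equations removes the quadratic terms:
-8.4 x + 96.2 y = 1386.64
-65.4 x + 100.2 y = 2362.25
Solving the 2×2 system: x ≈ -16.2, y ≈ 13.0 km.
Check against P (with the unrounded x, y): √((x + 12.8)²+(y + 2.0)²) = 15.38 ≈ 15.38 km. ✓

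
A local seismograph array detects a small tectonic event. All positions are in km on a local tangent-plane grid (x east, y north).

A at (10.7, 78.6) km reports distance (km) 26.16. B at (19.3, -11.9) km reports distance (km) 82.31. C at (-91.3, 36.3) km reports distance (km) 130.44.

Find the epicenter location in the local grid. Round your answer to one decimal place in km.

Circle about each station: (x − 10.7)² + (y − 78.6)² = 26.16²; (x − 19.3)² + (y + 11.9)² = 82.31²; (x + 91.3)² + (y − 36.3)² = 130.44².
Subtracting pairs of circle equations eliminates x²+y² and gives linear equations (the radical axes):
17.2 x − 181.0 y = -11868.94
-204.0 x − 84.6 y = -12969.32
Solving the 2×2 system: x ≈ 35.0, y ≈ 68.9 km.

x ≈ 35.0 km, y ≈ 68.9 km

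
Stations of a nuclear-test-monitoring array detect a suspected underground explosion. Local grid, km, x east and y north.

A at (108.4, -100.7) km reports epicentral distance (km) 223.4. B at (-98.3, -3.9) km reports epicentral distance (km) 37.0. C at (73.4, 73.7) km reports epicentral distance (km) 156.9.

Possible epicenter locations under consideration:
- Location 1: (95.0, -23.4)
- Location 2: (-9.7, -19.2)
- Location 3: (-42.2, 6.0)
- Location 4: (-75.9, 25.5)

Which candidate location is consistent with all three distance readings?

For each candidate, compare |candidate − station| to the reported distance:
Location 1: residuals A 144.9, B 157.3, C 57.4 → max 157.3 km
Location 2: residuals A 79.9, B 52.9, C 32.3 → max 79.9 km
Location 3: residuals A 38.8, B 20.0, C 22.9 → max 38.8 km
Location 4: residuals A 0.0, B 0.0, C 0.0 → max 0.0 km
Only Location 4 has all residuals ≈ 0.

Location 4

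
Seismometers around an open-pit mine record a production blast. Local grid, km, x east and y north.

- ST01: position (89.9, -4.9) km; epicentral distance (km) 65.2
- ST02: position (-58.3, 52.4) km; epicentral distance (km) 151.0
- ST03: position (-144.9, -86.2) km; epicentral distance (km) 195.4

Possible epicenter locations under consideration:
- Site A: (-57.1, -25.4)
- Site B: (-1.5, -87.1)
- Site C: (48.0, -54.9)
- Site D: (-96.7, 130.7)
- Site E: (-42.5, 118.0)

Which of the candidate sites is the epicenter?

For each candidate, compare |candidate − station| to the reported distance:
Site A: residuals ST01 83.2, ST02 73.2, ST03 88.6 → max 88.6 km
Site B: residuals ST01 57.7, ST02 0.4, ST03 52.0 → max 57.7 km
Site C: residuals ST01 0.0, ST02 0.0, ST03 0.0 → max 0.0 km
Site D: residuals ST01 165.5, ST02 63.8, ST03 26.8 → max 165.5 km
Site E: residuals ST01 115.4, ST02 83.5, ST03 33.0 → max 115.4 km
Only Site C has all residuals ≈ 0.

Site C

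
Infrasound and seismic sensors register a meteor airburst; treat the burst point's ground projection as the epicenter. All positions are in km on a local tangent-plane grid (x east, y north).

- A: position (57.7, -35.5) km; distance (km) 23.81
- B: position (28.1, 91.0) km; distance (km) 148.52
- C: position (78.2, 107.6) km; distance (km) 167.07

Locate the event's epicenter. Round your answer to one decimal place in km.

Circle about each station: (x − 57.7)² + (y + 35.5)² = 23.81²; (x − 28.1)² + (y − 91.0)² = 148.52²; (x − 78.2)² + (y − 107.6)² = 167.07².
Subtracting the A equation from the B and C equations removes the quadratic terms:
-59.2 x + 253.0 y = -17010.20
41.0 x + 286.2 y = -14242.01
Solving the 2×2 system: x ≈ 46.3, y ≈ -56.4 km.
Check against A (with the unrounded x, y): √((x − 57.7)²+(y + 35.5)²) = 23.80 ≈ 23.81 km. ✓

x ≈ 46.3 km, y ≈ -56.4 km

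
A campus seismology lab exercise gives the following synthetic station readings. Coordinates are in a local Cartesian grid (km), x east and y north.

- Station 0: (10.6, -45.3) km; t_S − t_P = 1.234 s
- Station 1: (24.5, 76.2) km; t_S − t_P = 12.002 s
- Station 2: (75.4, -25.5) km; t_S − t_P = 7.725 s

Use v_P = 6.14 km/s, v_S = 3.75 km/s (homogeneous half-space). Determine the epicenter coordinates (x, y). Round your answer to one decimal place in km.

1.9 km east, -37.2 km north

Distance from S−P lag: d = Δt · v_P v_S / (v_P − v_S) = Δt · (6.14·3.75)/(6.14−3.75) ≈ 9.6339·Δt.
So d_Station 0 = 11.89, d_Station 1 = 115.63, d_Station 2 = 74.42 km.
Circle about each station: (x − 10.6)² + (y + 45.3)² = 11.89²; (x − 24.5)² + (y − 76.2)² = 115.63²; (x − 75.4)² + (y + 25.5)² = 74.42².
Subtracting pairs of circle equations eliminates x²+y² and gives linear equations (the radical axes):
27.8 x + 243.0 y = -8986.68
129.6 x + 39.6 y = -1226.00
Solving the 2×2 system: x ≈ 1.9, y ≈ -37.2 km.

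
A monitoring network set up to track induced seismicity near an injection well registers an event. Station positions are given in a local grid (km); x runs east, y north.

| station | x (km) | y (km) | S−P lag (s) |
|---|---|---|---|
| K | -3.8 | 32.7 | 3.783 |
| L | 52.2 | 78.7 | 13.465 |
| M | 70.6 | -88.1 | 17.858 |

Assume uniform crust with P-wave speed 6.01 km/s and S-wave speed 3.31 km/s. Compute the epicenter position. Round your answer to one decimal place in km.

x ≈ -18.3 km, y ≈ 8.9 km

Distance from S−P lag: d = Δt · v_P v_S / (v_P − v_S) = Δt · (6.01·3.31)/(6.01−3.31) ≈ 7.3678·Δt.
So d_K = 27.87, d_L = 99.21, d_M = 131.57 km.
Circle about each station: (x + 3.8)² + (y − 32.7)² = 27.87²; (x − 52.2)² + (y − 78.7)² = 99.21²; (x − 70.6)² + (y + 88.1)² = 131.57².
Subtracting the K equation from the L and M equations removes the quadratic terms:
112.0 x + 92.0 y = -1231.09
148.8 x − 241.6 y = -4871.69
Solving the 2×2 system: x ≈ -18.3, y ≈ 8.9 km.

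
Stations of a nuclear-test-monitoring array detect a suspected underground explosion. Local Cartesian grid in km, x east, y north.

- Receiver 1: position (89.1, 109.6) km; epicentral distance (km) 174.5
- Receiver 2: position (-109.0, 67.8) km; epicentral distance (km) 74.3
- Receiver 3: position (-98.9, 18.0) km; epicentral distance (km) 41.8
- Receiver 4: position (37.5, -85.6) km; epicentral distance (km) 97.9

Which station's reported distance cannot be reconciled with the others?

Receiver 4

Solve using three stations at a time. Using Receiver 1, Receiver 2, Receiver 3 (subtract circle equations pairwise → linear system) gives (x, y) ≈ (-57.2, 14.5).
Distances from that point to each station vs reported:
  Receiver 1: calculated 174.5 vs reported 174.5 → residual 0.0 km
  Receiver 2: calculated 74.3 vs reported 74.3 → residual 0.0 km
  Receiver 3: calculated 41.8 vs reported 41.8 → residual 0.0 km
  Receiver 4: calculated 137.8 vs reported 97.9 → residual 39.9 km
Receiver 1, Receiver 2, Receiver 3 are mutually consistent (residuals ≈ 0); Receiver 4 is off by 39.9 km.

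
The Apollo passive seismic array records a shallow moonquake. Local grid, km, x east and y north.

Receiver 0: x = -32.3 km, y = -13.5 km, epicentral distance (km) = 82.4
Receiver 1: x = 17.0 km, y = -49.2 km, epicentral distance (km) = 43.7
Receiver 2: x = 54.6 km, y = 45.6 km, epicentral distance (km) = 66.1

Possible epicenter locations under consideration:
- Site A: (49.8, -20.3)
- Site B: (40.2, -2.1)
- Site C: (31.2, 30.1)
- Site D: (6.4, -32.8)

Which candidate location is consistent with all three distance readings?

Site A

For each candidate, compare |candidate − station| to the reported distance:
Site A: residuals Receiver 0 0.0, Receiver 1 0.0, Receiver 2 0.0 → max 0.0 km
Site B: residuals Receiver 0 9.0, Receiver 1 8.8, Receiver 2 16.3 → max 16.3 km
Site C: residuals Receiver 0 5.4, Receiver 1 36.9, Receiver 2 38.0 → max 38.0 km
Site D: residuals Receiver 0 39.2, Receiver 1 24.2, Receiver 2 25.9 → max 39.2 km
Only Site A has all residuals ≈ 0.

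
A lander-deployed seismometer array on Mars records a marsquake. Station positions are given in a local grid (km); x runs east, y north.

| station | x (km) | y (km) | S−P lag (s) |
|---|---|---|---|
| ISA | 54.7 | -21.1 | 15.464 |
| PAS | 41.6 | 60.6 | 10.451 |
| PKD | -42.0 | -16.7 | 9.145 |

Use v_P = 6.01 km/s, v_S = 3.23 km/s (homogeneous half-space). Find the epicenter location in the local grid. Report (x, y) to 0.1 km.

Distance from S−P lag: d = Δt · v_P v_S / (v_P − v_S) = Δt · (6.01·3.23)/(6.01−3.23) ≈ 6.9828·Δt.
So d_ISA = 107.98, d_PAS = 72.98, d_PKD = 63.86 km.
Circle about each station: (x − 54.7)² + (y + 21.1)² = 107.98²; (x − 41.6)² + (y − 60.6)² = 72.98²; (x + 42.0)² + (y + 16.7)² = 63.86².
Subtracting the ISA equation from the PAS and PKD equations removes the quadratic terms:
-26.2 x + 163.4 y = 8299.22
-193.4 x + 8.8 y = 6187.17
Solving the 2×2 system: x ≈ -29.9, y ≈ 46.0 km.
Check against ISA (with the unrounded x, y): √((x − 54.7)²+(y + 21.1)²) = 107.98 ≈ 107.98 km. ✓

-29.9 km east, 46.0 km north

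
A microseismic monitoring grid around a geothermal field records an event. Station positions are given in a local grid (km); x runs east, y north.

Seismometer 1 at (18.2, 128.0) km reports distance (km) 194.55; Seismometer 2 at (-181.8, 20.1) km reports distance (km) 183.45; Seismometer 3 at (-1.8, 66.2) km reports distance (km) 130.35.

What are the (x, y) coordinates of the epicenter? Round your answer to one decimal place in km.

Circle about each station: (x − 18.2)² + (y − 128.0)² = 194.55²; (x + 181.8)² + (y − 20.1)² = 183.45²; (x + 1.8)² + (y − 66.2)² = 130.35².
Subtracting the Seismometer 1 equation from the Seismometer 2 and Seismometer 3 equations removes the quadratic terms:
-400.0 x − 215.8 y = 20935.81
-40.0 x − 123.6 y = 8529.02
Solving the 2×2 system: x ≈ -18.3, y ≈ -63.1 km.

-18.3 km east, -63.1 km north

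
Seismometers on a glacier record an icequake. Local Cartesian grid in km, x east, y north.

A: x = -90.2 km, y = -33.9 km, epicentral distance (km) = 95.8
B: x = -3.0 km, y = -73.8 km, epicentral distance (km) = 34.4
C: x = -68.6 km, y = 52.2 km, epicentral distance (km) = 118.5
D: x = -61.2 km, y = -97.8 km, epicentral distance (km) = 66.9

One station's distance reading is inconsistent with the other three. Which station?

D

Solve using three stations at a time. Using A, B, C (subtract circle equations pairwise → linear system) gives (x, y) ≈ (5.4, -40.4).
Distances from that point to each station vs reported:
  A: calculated 95.8 vs reported 95.8 → residual 0.0 km
  B: calculated 34.5 vs reported 34.4 → residual 0.1 km
  C: calculated 118.5 vs reported 118.5 → residual 0.0 km
  D: calculated 87.9 vs reported 66.9 → residual 21.0 km
A, B, C are mutually consistent (residuals ≈ 0); D is off by 21.0 km.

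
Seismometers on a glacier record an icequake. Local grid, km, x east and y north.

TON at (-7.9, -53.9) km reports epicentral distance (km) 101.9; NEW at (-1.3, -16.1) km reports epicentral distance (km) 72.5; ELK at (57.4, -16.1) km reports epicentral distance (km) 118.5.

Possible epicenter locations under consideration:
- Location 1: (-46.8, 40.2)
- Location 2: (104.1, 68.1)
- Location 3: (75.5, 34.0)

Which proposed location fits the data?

Location 1

For each candidate, compare |candidate − station| to the reported distance:
Location 1: residuals TON 0.1, NEW 0.1, ELK 0.1 → max 0.1 km
Location 2: residuals TON 63.7, NEW 62.4, ELK 22.2 → max 63.7 km
Location 3: residuals TON 19.3, NEW 19.2, ELK 65.2 → max 65.2 km
Only Location 1 has all residuals ≈ 0.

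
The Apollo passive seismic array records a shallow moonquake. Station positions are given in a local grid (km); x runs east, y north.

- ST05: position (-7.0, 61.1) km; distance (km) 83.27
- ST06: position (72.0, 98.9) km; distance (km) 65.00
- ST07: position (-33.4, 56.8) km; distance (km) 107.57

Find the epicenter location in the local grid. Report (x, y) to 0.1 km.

Circle about each station: (x + 7.0)² + (y − 61.1)² = 83.27²; (x − 72.0)² + (y − 98.9)² = 65.00²; (x + 33.4)² + (y − 56.8)² = 107.57².
Subtracting the ST05 equation from the ST06 and ST07 equations removes the quadratic terms:
158.0 x + 75.6 y = 13891.89
-52.8 x − 8.6 y = -4077.82
Solving the 2×2 system: x ≈ 71.7, y ≈ 33.9 km.

(71.7, 33.9)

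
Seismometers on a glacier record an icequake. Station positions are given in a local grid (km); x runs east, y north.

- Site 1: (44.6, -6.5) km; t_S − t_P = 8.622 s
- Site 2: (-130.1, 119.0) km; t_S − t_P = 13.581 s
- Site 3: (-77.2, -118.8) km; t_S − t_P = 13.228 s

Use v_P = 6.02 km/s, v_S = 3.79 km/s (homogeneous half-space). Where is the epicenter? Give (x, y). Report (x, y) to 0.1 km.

Distance from S−P lag: d = Δt · v_P v_S / (v_P − v_S) = Δt · (6.02·3.79)/(6.02−3.79) ≈ 10.2313·Δt.
So d_Site 1 = 88.21, d_Site 2 = 138.95, d_Site 3 = 135.34 km.
Circle about each station: (x − 44.6)² + (y + 6.5)² = 88.21²; (x + 130.1)² + (y − 119.0)² = 138.95²; (x + 77.2)² + (y + 118.8)² = 135.34².
Subtracting the Site 1 equation from the Site 2 and Site 3 equations removes the quadratic terms:
-349.4 x + 251.0 y = 17529.50
-243.6 x − 224.6 y = 7505.96
Solving the 2×2 system: x ≈ -41.7, y ≈ 11.8 km.

(-41.7, 11.8)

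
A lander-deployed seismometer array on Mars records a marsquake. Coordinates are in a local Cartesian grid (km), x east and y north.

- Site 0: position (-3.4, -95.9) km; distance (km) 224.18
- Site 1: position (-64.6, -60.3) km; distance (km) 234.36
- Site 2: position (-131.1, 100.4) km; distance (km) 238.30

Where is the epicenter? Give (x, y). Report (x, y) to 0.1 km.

Circle about each station: (x + 3.4)² + (y + 95.9)² = 224.18²; (x + 64.6)² + (y + 60.3)² = 234.36²; (x + 131.1)² + (y − 100.4)² = 238.30².
Subtracting the Site 0 equation from the Site 1 and Site 2 equations removes the quadratic terms:
-122.4 x + 71.2 y = -6067.06
-255.4 x + 392.6 y = 11528.78
Solving the 2×2 system: x ≈ 107.2, y ≈ 99.1 km.

(107.2, 99.1)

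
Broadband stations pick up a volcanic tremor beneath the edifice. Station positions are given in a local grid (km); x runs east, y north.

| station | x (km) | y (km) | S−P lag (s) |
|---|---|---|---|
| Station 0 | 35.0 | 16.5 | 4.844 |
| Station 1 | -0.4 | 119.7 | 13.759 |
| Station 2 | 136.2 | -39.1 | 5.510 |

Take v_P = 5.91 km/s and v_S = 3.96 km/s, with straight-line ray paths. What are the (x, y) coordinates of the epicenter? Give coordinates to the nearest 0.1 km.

(70.8, -29.3)

Distance from S−P lag: d = Δt · v_P v_S / (v_P − v_S) = Δt · (5.91·3.96)/(5.91−3.96) ≈ 12.0018·Δt.
So d_Station 0 = 58.14, d_Station 1 = 165.13, d_Station 2 = 66.13 km.
Circle about each station: (x − 35.0)² + (y − 16.5)² = 58.14²; (x + 0.4)² + (y − 119.7)² = 165.13²; (x − 136.2)² + (y + 39.1)² = 66.13².
Subtracting the Station 0 equation from the Station 1 and Station 2 equations removes the quadratic terms:
-70.8 x + 206.4 y = -11056.66
202.4 x − 111.2 y = 17589.08
Solving the 2×2 system: x ≈ 70.8, y ≈ -29.3 km.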